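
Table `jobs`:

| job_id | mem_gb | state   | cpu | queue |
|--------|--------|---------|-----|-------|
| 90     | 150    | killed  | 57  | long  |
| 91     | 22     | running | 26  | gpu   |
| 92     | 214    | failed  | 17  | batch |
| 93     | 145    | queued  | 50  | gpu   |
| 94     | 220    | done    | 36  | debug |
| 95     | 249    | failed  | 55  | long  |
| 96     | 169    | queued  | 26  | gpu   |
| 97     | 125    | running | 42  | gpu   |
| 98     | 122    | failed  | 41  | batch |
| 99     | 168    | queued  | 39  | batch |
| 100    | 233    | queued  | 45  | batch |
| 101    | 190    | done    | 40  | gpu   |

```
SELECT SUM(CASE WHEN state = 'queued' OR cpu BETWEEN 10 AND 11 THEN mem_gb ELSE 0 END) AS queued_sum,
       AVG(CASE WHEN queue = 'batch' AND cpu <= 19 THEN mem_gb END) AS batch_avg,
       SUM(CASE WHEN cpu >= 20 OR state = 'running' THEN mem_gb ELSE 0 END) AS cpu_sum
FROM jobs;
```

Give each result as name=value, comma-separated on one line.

[queued_sum: state = 'queued' OR cpu BETWEEN 10 AND 11]
job_id=90: ✗
job_id=91: ✗
job_id=92: ✗
job_id=93: ✓ → 145
job_id=94: ✗
job_id=95: ✗
job_id=96: ✓ → 169
job_id=97: ✗
job_id=98: ✗
job_id=99: ✓ → 168
job_id=100: ✓ → 233
job_id=101: ✗
queued_sum = 145 + 169 + 168 + 233 = 715
—
[batch_avg: queue = 'batch' AND cpu <= 19]
job_id=90: ✗
job_id=91: ✗
job_id=92: ✓ → 214
job_id=93: ✗
job_id=94: ✗
job_id=95: ✗
job_id=96: ✗
job_id=97: ✗
job_id=98: ✗
job_id=99: ✗
job_id=100: ✗
job_id=101: ✗
batch_avg = 214
—
[cpu_sum: cpu >= 20 OR state = 'running']
job_id=90: ✓ → 150
job_id=91: ✓ → 22
job_id=92: ✗
job_id=93: ✓ → 145
job_id=94: ✓ → 220
job_id=95: ✓ → 249
job_id=96: ✓ → 169
job_id=97: ✓ → 125
job_id=98: ✓ → 122
job_id=99: ✓ → 168
job_id=100: ✓ → 233
job_id=101: ✓ → 190
cpu_sum = 150 + 22 + 145 + 220 + 249 + 169 + 125 + 122 + 168 + 233 + 190 = 1793

queued_sum=715, batch_avg=214, cpu_sum=1793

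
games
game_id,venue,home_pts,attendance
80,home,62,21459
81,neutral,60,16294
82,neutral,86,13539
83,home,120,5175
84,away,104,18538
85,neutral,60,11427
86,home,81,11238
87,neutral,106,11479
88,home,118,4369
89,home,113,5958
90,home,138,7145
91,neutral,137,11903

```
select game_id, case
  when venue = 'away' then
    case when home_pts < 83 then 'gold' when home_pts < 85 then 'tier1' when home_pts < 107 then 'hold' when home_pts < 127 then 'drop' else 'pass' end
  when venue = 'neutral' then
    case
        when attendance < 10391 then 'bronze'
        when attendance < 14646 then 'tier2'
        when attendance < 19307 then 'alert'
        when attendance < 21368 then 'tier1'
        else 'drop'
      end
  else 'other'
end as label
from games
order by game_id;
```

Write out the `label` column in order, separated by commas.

game_id=80: venue='home' → outer ELSE → other
game_id=81: venue='neutral' → inner[attendance < 19307] → alert
game_id=82: venue='neutral' → inner[attendance < 14646] → tier2
game_id=83: venue='home' → outer ELSE → other
game_id=84: venue='away' → inner[home_pts < 107] → hold
game_id=85: venue='neutral' → inner[attendance < 14646] → tier2
game_id=86: venue='home' → outer ELSE → other
game_id=87: venue='neutral' → inner[attendance < 14646] → tier2
game_id=88: venue='home' → outer ELSE → other
game_id=89: venue='home' → outer ELSE → other
game_id=90: venue='home' → outer ELSE → other
game_id=91: venue='neutral' → inner[attendance < 14646] → tier2

other, alert, tier2, other, hold, tier2, other, tier2, other, other, other, tier2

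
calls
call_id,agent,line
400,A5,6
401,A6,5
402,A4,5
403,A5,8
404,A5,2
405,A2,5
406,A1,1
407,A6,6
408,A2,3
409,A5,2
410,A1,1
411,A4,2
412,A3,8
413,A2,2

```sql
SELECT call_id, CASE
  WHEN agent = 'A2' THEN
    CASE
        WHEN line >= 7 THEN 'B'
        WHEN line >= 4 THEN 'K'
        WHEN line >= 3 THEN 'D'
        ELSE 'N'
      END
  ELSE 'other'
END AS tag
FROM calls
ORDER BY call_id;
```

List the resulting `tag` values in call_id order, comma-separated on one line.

call_id=400: agent='A5' → outer ELSE → other
call_id=401: agent='A6' → outer ELSE → other
call_id=402: agent='A4' → outer ELSE → other
call_id=403: agent='A5' → outer ELSE → other
call_id=404: agent='A5' → outer ELSE → other
call_id=405: agent='A2' → inner[line >= 4] → K
call_id=406: agent='A1' → outer ELSE → other
call_id=407: agent='A6' → outer ELSE → other
call_id=408: agent='A2' → inner[line >= 3] → D
call_id=409: agent='A5' → outer ELSE → other
call_id=410: agent='A1' → outer ELSE → other
call_id=411: agent='A4' → outer ELSE → other
call_id=412: agent='A3' → outer ELSE → other
call_id=413: agent='A2' → inner[ELSE] → N

other, other, other, other, other, K, other, other, D, other, other, other, other, N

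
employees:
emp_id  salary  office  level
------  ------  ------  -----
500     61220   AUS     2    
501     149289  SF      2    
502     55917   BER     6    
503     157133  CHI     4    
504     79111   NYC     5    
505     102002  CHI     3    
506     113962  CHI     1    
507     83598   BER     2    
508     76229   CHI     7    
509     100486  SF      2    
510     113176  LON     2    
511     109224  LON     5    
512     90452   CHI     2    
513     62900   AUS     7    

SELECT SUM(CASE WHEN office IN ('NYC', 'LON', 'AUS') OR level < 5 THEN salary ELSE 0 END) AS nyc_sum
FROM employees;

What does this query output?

emp_id=500: ✓ → 61220
emp_id=501: ✓ → 149289
emp_id=502: ✗
emp_id=503: ✓ → 157133
emp_id=504: ✓ → 79111
emp_id=505: ✓ → 102002
emp_id=506: ✓ → 113962
emp_id=507: ✓ → 83598
emp_id=508: ✗
emp_id=509: ✓ → 100486
emp_id=510: ✓ → 113176
emp_id=511: ✓ → 109224
emp_id=512: ✓ → 90452
emp_id=513: ✓ → 62900
nyc_sum = 61220 + 149289 + 157133 + 79111 + 102002 + 113962 + 83598 + 100486 + 113176 + 109224 + 90452 + 62900 = 1222553

1222553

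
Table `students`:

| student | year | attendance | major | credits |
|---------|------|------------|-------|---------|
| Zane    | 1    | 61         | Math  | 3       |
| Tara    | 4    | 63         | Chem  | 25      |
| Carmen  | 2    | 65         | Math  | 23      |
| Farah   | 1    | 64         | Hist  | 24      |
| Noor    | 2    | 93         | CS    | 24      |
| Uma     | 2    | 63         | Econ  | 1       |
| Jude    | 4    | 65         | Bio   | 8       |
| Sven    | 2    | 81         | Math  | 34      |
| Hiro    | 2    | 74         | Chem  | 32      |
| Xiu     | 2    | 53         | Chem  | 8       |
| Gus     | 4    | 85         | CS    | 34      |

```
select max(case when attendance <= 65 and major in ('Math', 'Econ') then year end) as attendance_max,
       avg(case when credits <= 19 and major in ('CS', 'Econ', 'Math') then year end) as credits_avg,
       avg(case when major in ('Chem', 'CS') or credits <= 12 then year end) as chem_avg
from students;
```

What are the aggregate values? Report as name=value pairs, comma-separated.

attendance_max=2, credits_avg=1.5, chem_avg=2.625

[attendance_max: attendance <= 65 and major in ('Math', 'Econ')]
student=Zane: ✓ → 1
student=Tara: ✗
student=Carmen: ✓ → 2
student=Farah: ✗
student=Noor: ✗
student=Uma: ✓ → 2
student=Jude: ✗
student=Sven: ✗
student=Hiro: ✗
student=Xiu: ✗
student=Gus: ✗
attendance_max = MAX(1, 2, 2) = 2
—
[credits_avg: credits <= 19 and major in ('CS', 'Econ', 'Math')]
student=Zane: ✓ → 1
student=Tara: ✗
student=Carmen: ✗
student=Farah: ✗
student=Noor: ✗
student=Uma: ✓ → 2
student=Jude: ✗
student=Sven: ✗
student=Hiro: ✗
student=Xiu: ✗
student=Gus: ✗
credits_avg = (1 + 2) / 2 = 1.5
—
[chem_avg: major in ('Chem', 'CS') or credits <= 12]
student=Zane: ✓ → 1
student=Tara: ✓ → 4
student=Carmen: ✗
student=Farah: ✗
student=Noor: ✓ → 2
student=Uma: ✓ → 2
student=Jude: ✓ → 4
student=Sven: ✗
student=Hiro: ✓ → 2
student=Xiu: ✓ → 2
student=Gus: ✓ → 4
chem_avg = (1 + 4 + 2 + 2 + 4 + 2 + 2 + 4) / 8 = 2.625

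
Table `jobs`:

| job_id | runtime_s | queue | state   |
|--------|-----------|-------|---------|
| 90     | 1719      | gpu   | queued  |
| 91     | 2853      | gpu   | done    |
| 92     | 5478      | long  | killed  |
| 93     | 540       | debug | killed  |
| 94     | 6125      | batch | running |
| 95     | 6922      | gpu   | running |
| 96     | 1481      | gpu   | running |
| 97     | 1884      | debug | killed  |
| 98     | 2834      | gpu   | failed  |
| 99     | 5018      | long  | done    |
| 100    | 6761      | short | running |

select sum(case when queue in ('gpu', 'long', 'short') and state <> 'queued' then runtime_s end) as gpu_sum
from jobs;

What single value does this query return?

31347

job_id=90: ✗
job_id=91: ✓ → 2853
job_id=92: ✓ → 5478
job_id=93: ✗
job_id=94: ✗
job_id=95: ✓ → 6922
job_id=96: ✓ → 1481
job_id=97: ✗
job_id=98: ✓ → 2834
job_id=99: ✓ → 5018
job_id=100: ✓ → 6761
gpu_sum = 2853 + 5478 + 6922 + 1481 + 2834 + 5018 + 6761 = 31347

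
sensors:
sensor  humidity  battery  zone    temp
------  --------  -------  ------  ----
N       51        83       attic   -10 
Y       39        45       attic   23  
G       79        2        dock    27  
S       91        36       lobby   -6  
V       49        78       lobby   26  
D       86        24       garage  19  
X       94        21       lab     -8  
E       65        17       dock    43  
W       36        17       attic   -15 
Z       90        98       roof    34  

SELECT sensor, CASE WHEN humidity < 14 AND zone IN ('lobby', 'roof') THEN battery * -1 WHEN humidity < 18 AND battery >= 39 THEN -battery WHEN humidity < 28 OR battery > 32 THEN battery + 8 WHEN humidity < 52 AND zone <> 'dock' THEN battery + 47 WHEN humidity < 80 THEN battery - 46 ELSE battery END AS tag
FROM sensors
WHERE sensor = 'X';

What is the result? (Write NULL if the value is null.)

sensor = X: humidity=94, battery=21, zone=lab, temp=-8.
humidity < 14 AND zone IN ('lobby', 'roof') → false
humidity < 18 AND battery >= 39 → false
humidity < 28 OR battery > 32 → false
humidity < 52 AND zone <> 'dock' → false
humidity < 80 → false
No prior WHEN matched → ELSE → 21

21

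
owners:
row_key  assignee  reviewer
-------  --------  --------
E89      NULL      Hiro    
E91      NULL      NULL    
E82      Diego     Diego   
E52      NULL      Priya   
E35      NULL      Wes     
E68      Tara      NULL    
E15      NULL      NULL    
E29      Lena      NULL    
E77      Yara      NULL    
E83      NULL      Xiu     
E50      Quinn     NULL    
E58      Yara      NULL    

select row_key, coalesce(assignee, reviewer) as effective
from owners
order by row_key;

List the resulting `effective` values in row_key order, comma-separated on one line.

row_key=E15: assignee=NULL, reviewer=NULL (all NULL) → NULL
row_key=E29: assignee=Lena → Lena
row_key=E35: assignee=NULL, reviewer=Wes → Wes
row_key=E50: assignee=Quinn → Quinn
row_key=E52: assignee=NULL, reviewer=Priya → Priya
row_key=E58: assignee=Yara → Yara
row_key=E68: assignee=Tara → Tara
row_key=E77: assignee=Yara → Yara
row_key=E82: assignee=Diego → Diego
row_key=E83: assignee=NULL, reviewer=Xiu → Xiu
row_key=E89: assignee=NULL, reviewer=Hiro → Hiro
row_key=E91: assignee=NULL, reviewer=NULL (all NULL) → NULL

NULL, Lena, Wes, Quinn, Priya, Yara, Tara, Yara, Diego, Xiu, Hiro, NULL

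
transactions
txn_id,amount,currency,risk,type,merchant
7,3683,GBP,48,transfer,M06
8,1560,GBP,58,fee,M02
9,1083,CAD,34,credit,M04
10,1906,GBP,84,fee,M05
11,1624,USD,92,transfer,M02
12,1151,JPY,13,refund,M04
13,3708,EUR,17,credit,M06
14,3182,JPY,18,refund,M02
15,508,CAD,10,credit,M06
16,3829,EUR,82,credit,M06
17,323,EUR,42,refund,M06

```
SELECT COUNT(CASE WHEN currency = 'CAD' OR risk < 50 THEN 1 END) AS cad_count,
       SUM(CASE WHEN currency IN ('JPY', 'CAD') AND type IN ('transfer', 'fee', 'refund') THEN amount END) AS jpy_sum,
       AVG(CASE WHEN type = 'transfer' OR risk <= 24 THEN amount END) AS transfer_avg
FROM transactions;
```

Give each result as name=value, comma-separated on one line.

cad_count=7, jpy_sum=4333, transfer_avg=2309.3333333333

[cad_count: currency = 'CAD' OR risk < 50]
txn_id=7: ✓ → 1
txn_id=8: ✗
txn_id=9: ✓ → 1
txn_id=10: ✗
txn_id=11: ✗
txn_id=12: ✓ → 1
txn_id=13: ✓ → 1
txn_id=14: ✓ → 1
txn_id=15: ✓ → 1
txn_id=16: ✗
txn_id=17: ✓ → 1
cad_count = COUNT(1, 1, 1, 1, 1, 1, 1) = 7
—
[jpy_sum: currency IN ('JPY', 'CAD') AND type IN ('transfer', 'fee', 'refund')]
txn_id=7: ✗
txn_id=8: ✗
txn_id=9: ✗
txn_id=10: ✗
txn_id=11: ✗
txn_id=12: ✓ → 1151
txn_id=13: ✗
txn_id=14: ✓ → 3182
txn_id=15: ✗
txn_id=16: ✗
txn_id=17: ✗
jpy_sum = 1151 + 3182 = 4333
—
[transfer_avg: type = 'transfer' OR risk <= 24]
txn_id=7: ✓ → 3683
txn_id=8: ✗
txn_id=9: ✗
txn_id=10: ✗
txn_id=11: ✓ → 1624
txn_id=12: ✓ → 1151
txn_id=13: ✓ → 3708
txn_id=14: ✓ → 3182
txn_id=15: ✓ → 508
txn_id=16: ✗
txn_id=17: ✗
transfer_avg = (3683 + 1624 + 1151 + 3708 + 3182 + 508) / 6 = 2309.3333333333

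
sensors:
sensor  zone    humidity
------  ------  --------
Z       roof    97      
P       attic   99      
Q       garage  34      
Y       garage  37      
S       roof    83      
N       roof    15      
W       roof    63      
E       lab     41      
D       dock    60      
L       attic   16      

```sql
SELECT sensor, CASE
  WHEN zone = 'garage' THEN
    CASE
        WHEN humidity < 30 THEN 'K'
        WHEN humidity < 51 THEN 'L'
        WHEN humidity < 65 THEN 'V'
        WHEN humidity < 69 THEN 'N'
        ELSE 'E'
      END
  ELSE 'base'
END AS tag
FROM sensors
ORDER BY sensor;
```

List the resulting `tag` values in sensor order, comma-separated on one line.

base, base, base, base, base, L, base, base, L, base

sensor=D: zone='dock' → outer ELSE → base
sensor=E: zone='lab' → outer ELSE → base
sensor=L: zone='attic' → outer ELSE → base
sensor=N: zone='roof' → outer ELSE → base
sensor=P: zone='attic' → outer ELSE → base
sensor=Q: zone='garage' → inner[humidity < 51] → L
sensor=S: zone='roof' → outer ELSE → base
sensor=W: zone='roof' → outer ELSE → base
sensor=Y: zone='garage' → inner[humidity < 51] → L
sensor=Z: zone='roof' → outer ELSE → base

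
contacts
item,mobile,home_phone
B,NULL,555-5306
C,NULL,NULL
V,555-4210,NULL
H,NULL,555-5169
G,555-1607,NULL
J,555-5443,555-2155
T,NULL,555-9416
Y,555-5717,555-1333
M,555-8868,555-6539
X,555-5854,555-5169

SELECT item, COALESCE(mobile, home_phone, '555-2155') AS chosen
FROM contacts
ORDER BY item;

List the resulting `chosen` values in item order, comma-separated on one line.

555-5306, 555-2155, 555-1607, 555-5169, 555-5443, 555-8868, 555-9416, 555-4210, 555-5854, 555-5717

item=B: mobile=NULL, home_phone=555-5306 → 555-5306
item=C: mobile=NULL, home_phone=NULL, → literal 555-2155 → 555-2155
item=G: mobile=555-1607 → 555-1607
item=H: mobile=NULL, home_phone=555-5169 → 555-5169
item=J: mobile=555-5443 → 555-5443
item=M: mobile=555-8868 → 555-8868
item=T: mobile=NULL, home_phone=555-9416 → 555-9416
item=V: mobile=555-4210 → 555-4210
item=X: mobile=555-5854 → 555-5854
item=Y: mobile=555-5717 → 555-5717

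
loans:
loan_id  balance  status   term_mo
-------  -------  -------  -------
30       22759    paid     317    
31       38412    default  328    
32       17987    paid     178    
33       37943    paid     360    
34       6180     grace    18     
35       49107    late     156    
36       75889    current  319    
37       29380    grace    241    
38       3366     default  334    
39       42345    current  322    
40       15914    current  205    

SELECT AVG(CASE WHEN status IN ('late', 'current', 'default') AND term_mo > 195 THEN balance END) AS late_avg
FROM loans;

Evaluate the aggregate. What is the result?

35185.2

loan_id=30: ✗
loan_id=31: ✓ → 38412
loan_id=32: ✗
loan_id=33: ✗
loan_id=34: ✗
loan_id=35: ✗
loan_id=36: ✓ → 75889
loan_id=37: ✗
loan_id=38: ✓ → 3366
loan_id=39: ✓ → 42345
loan_id=40: ✓ → 15914
late_avg = (38412 + 75889 + 3366 + 42345 + 15914) / 5 = 35185.2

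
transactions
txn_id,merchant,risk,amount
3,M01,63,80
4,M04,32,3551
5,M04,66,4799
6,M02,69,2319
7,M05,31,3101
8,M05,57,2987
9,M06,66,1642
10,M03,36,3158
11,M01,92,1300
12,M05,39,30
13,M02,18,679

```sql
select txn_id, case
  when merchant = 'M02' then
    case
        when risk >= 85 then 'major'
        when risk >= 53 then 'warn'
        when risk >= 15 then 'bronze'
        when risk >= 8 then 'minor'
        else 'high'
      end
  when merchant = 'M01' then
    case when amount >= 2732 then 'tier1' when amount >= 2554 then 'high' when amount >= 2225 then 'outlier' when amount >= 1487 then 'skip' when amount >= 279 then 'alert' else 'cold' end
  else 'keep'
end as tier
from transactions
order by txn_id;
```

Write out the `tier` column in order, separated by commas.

cold, keep, keep, warn, keep, keep, keep, keep, alert, keep, bronze

txn_id=3: merchant='M01' → inner[ELSE] → cold
txn_id=4: merchant='M04' → outer ELSE → keep
txn_id=5: merchant='M04' → outer ELSE → keep
txn_id=6: merchant='M02' → inner[risk >= 53] → warn
txn_id=7: merchant='M05' → outer ELSE → keep
txn_id=8: merchant='M05' → outer ELSE → keep
txn_id=9: merchant='M06' → outer ELSE → keep
txn_id=10: merchant='M03' → outer ELSE → keep
txn_id=11: merchant='M01' → inner[amount >= 279] → alert
txn_id=12: merchant='M05' → outer ELSE → keep
txn_id=13: merchant='M02' → inner[risk >= 15] → bronze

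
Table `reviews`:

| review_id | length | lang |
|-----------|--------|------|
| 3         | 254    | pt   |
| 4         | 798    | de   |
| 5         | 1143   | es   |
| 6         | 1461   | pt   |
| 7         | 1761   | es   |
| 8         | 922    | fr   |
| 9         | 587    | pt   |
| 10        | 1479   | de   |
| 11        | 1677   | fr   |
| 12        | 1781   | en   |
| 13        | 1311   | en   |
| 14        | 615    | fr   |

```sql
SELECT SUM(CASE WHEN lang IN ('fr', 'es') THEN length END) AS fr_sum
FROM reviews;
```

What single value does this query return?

6118

review_id=3: ✗
review_id=4: ✗
review_id=5: ✓ → 1143
review_id=6: ✗
review_id=7: ✓ → 1761
review_id=8: ✓ → 922
review_id=9: ✗
review_id=10: ✗
review_id=11: ✓ → 1677
review_id=12: ✗
review_id=13: ✗
review_id=14: ✓ → 615
fr_sum = 1143 + 1761 + 922 + 1677 + 615 = 6118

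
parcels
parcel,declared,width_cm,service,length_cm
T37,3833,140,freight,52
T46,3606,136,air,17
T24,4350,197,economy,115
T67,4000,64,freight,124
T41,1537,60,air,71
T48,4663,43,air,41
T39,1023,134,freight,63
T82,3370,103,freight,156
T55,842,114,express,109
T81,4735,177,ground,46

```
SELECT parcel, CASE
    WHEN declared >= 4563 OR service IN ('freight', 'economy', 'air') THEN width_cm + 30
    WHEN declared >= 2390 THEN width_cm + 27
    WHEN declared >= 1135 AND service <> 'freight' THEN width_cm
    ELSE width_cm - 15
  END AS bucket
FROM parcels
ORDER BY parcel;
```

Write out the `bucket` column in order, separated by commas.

parcel=T24: declared >= 4563 OR service IN ('freight', 'economy', 'air') → 227
parcel=T37: declared >= 4563 OR service IN ('freight', 'economy', 'air') → 170
parcel=T39: declared >= 4563 OR service IN ('freight', 'economy', 'air') → 164
parcel=T41: declared >= 4563 OR service IN ('freight', 'economy', 'air') → 90
parcel=T46: declared >= 4563 OR service IN ('freight', 'economy', 'air') → 166
parcel=T48: declared >= 4563 OR service IN ('freight', 'economy', 'air') → 73
parcel=T55: ELSE → 99
parcel=T67: declared >= 4563 OR service IN ('freight', 'economy', 'air') → 94
parcel=T81: declared >= 4563 OR service IN ('freight', 'economy', 'air') → 207
parcel=T82: declared >= 4563 OR service IN ('freight', 'economy', 'air') → 133

227, 170, 164, 90, 166, 73, 99, 94, 207, 133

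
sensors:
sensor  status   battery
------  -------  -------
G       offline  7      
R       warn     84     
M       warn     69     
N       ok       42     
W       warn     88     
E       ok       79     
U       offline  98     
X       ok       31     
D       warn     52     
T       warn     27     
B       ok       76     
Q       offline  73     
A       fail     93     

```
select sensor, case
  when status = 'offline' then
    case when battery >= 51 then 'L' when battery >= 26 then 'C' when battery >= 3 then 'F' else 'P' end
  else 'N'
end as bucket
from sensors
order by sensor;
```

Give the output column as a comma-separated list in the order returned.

sensor=A: status='fail' → outer ELSE → N
sensor=B: status='ok' → outer ELSE → N
sensor=D: status='warn' → outer ELSE → N
sensor=E: status='ok' → outer ELSE → N
sensor=G: status='offline' → inner[battery >= 3] → F
sensor=M: status='warn' → outer ELSE → N
sensor=N: status='ok' → outer ELSE → N
sensor=Q: status='offline' → inner[battery >= 51] → L
sensor=R: status='warn' → outer ELSE → N
sensor=T: status='warn' → outer ELSE → N
sensor=U: status='offline' → inner[battery >= 51] → L
sensor=W: status='warn' → outer ELSE → N
sensor=X: status='ok' → outer ELSE → N

N, N, N, N, F, N, N, L, N, N, L, N, N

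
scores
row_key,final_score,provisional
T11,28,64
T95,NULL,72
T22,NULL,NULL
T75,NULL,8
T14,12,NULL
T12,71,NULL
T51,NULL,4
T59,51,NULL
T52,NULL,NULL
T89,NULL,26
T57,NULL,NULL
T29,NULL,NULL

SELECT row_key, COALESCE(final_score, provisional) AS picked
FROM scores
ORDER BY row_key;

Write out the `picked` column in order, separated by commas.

28, 71, 12, NULL, NULL, 4, NULL, NULL, 51, 8, 26, 72

row_key=T11: final_score=28 → 28
row_key=T12: final_score=71 → 71
row_key=T14: final_score=12 → 12
row_key=T22: final_score=NULL, provisional=NULL (all NULL) → NULL
row_key=T29: final_score=NULL, provisional=NULL (all NULL) → NULL
row_key=T51: final_score=NULL, provisional=4 → 4
row_key=T52: final_score=NULL, provisional=NULL (all NULL) → NULL
row_key=T57: final_score=NULL, provisional=NULL (all NULL) → NULL
row_key=T59: final_score=51 → 51
row_key=T75: final_score=NULL, provisional=8 → 8
row_key=T89: final_score=NULL, provisional=26 → 26
row_key=T95: final_score=NULL, provisional=72 → 72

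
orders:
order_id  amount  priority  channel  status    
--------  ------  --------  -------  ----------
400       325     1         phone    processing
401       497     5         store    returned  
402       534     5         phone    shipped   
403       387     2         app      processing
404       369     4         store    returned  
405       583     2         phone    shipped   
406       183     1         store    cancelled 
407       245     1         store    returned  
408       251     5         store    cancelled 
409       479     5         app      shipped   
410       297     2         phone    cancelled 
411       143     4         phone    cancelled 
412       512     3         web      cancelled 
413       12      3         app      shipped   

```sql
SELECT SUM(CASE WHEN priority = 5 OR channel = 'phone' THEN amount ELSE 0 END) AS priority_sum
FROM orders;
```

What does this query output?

order_id=400: ✓ → 325
order_id=401: ✓ → 497
order_id=402: ✓ → 534
order_id=403: ✗
order_id=404: ✗
order_id=405: ✓ → 583
order_id=406: ✗
order_id=407: ✗
order_id=408: ✓ → 251
order_id=409: ✓ → 479
order_id=410: ✓ → 297
order_id=411: ✓ → 143
order_id=412: ✗
order_id=413: ✗
priority_sum = 325 + 497 + 534 + 583 + 251 + 479 + 297 + 143 = 3109

3109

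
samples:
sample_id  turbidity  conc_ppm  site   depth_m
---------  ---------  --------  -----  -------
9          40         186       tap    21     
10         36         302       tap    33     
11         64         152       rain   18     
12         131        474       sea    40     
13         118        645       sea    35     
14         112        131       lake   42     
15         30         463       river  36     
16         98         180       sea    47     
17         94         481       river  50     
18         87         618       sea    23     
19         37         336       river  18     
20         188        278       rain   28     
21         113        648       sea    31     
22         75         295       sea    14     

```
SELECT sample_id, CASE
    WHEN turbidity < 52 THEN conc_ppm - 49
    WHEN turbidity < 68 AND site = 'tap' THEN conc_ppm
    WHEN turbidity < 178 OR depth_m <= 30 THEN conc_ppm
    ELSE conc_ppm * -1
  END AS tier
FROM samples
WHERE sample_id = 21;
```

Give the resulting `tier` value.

648

sample_id = 21: turbidity=113, conc_ppm=648, site=sea, depth_m=31.
turbidity < 52 → false
turbidity < 68 AND site = 'tap' → false
turbidity < 178 OR depth_m <= 30 → true → 648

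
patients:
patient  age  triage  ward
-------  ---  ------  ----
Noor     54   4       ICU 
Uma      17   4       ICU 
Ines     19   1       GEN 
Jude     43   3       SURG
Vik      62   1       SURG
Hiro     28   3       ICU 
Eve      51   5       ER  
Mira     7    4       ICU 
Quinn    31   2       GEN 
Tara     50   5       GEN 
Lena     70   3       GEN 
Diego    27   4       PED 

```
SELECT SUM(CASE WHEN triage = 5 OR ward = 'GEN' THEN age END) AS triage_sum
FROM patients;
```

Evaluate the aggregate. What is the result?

221

patient=Noor: ✗
patient=Uma: ✗
patient=Ines: ✓ → 19
patient=Jude: ✗
patient=Vik: ✗
patient=Hiro: ✗
patient=Eve: ✓ → 51
patient=Mira: ✗
patient=Quinn: ✓ → 31
patient=Tara: ✓ → 50
patient=Lena: ✓ → 70
patient=Diego: ✗
triage_sum = 19 + 51 + 31 + 50 + 70 = 221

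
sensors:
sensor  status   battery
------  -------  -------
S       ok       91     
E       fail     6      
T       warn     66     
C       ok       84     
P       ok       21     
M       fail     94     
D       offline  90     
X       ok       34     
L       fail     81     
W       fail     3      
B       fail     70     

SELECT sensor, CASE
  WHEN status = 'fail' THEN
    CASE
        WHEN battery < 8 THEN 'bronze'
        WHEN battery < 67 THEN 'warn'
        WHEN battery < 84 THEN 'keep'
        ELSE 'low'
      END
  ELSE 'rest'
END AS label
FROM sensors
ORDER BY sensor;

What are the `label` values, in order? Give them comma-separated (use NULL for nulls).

sensor=B: status='fail' → inner[battery < 84] → keep
sensor=C: status='ok' → outer ELSE → rest
sensor=D: status='offline' → outer ELSE → rest
sensor=E: status='fail' → inner[battery < 8] → bronze
sensor=L: status='fail' → inner[battery < 84] → keep
sensor=M: status='fail' → inner[ELSE] → low
sensor=P: status='ok' → outer ELSE → rest
sensor=S: status='ok' → outer ELSE → rest
sensor=T: status='warn' → outer ELSE → rest
sensor=W: status='fail' → inner[battery < 8] → bronze
sensor=X: status='ok' → outer ELSE → rest

keep, rest, rest, bronze, keep, low, rest, rest, rest, bronze, rest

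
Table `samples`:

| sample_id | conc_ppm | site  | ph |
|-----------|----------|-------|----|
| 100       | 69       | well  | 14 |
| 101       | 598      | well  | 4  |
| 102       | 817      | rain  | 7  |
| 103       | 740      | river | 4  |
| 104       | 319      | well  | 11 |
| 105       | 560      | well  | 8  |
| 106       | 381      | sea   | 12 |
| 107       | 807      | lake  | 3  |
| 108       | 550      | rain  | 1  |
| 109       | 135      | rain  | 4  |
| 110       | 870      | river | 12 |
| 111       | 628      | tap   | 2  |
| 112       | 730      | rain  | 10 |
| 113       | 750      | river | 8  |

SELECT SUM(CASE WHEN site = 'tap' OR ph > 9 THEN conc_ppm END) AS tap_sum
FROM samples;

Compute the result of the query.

2997

sample_id=100: ✓ → 69
sample_id=101: ✗
sample_id=102: ✗
sample_id=103: ✗
sample_id=104: ✓ → 319
sample_id=105: ✗
sample_id=106: ✓ → 381
sample_id=107: ✗
sample_id=108: ✗
sample_id=109: ✗
sample_id=110: ✓ → 870
sample_id=111: ✓ → 628
sample_id=112: ✓ → 730
sample_id=113: ✗
tap_sum = 69 + 319 + 381 + 870 + 628 + 730 = 2997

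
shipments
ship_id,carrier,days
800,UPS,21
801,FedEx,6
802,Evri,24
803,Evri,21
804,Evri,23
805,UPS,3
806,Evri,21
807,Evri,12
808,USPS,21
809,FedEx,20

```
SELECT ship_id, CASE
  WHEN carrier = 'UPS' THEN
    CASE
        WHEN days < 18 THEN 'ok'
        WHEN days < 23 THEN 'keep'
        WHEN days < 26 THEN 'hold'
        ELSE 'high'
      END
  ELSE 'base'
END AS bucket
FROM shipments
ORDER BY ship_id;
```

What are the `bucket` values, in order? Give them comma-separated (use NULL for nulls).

keep, base, base, base, base, ok, base, base, base, base

ship_id=800: carrier='UPS' → inner[days < 23] → keep
ship_id=801: carrier='FedEx' → outer ELSE → base
ship_id=802: carrier='Evri' → outer ELSE → base
ship_id=803: carrier='Evri' → outer ELSE → base
ship_id=804: carrier='Evri' → outer ELSE → base
ship_id=805: carrier='UPS' → inner[days < 18] → ok
ship_id=806: carrier='Evri' → outer ELSE → base
ship_id=807: carrier='Evri' → outer ELSE → base
ship_id=808: carrier='USPS' → outer ELSE → base
ship_id=809: carrier='FedEx' → outer ELSE → base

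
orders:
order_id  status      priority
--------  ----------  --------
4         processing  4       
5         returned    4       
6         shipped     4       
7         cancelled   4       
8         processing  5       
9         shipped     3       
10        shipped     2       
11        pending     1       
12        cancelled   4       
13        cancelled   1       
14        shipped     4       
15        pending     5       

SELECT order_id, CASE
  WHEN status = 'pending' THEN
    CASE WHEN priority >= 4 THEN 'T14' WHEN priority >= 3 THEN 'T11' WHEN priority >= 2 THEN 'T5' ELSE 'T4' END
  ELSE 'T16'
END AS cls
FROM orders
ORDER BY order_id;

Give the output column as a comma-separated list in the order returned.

T16, T16, T16, T16, T16, T16, T16, T4, T16, T16, T16, T14

order_id=4: status='processing' → outer ELSE → T16
order_id=5: status='returned' → outer ELSE → T16
order_id=6: status='shipped' → outer ELSE → T16
order_id=7: status='cancelled' → outer ELSE → T16
order_id=8: status='processing' → outer ELSE → T16
order_id=9: status='shipped' → outer ELSE → T16
order_id=10: status='shipped' → outer ELSE → T16
order_id=11: status='pending' → inner[ELSE] → T4
order_id=12: status='cancelled' → outer ELSE → T16
order_id=13: status='cancelled' → outer ELSE → T16
order_id=14: status='shipped' → outer ELSE → T16
order_id=15: status='pending' → inner[priority >= 4] → T14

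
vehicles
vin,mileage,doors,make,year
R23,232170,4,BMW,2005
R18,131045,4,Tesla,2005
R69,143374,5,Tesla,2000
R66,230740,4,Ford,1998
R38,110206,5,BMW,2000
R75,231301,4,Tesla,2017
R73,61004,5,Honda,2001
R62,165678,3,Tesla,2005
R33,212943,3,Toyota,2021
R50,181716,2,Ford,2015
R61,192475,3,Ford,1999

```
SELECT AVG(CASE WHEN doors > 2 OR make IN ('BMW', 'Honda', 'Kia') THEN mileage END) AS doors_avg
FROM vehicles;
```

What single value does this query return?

171093.6

vin=R23: ✓ → 232170
vin=R18: ✓ → 131045
vin=R69: ✓ → 143374
vin=R66: ✓ → 230740
vin=R38: ✓ → 110206
vin=R75: ✓ → 231301
vin=R73: ✓ → 61004
vin=R62: ✓ → 165678
vin=R33: ✓ → 212943
vin=R50: ✗
vin=R61: ✓ → 192475
doors_avg = (232170 + 131045 + 143374 + 230740 + 110206 + 231301 + 61004 + 165678 + 212943 + 192475) / 10 = 171093.6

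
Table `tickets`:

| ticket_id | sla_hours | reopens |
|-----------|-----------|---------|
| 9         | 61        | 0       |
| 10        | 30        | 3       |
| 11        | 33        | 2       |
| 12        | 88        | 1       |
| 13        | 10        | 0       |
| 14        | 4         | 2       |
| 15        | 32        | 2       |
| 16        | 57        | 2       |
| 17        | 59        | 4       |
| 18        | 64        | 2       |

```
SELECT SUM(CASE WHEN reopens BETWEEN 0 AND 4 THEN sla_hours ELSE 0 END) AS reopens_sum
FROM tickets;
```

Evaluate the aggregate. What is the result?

ticket_id=9: ✓ → 61
ticket_id=10: ✓ → 30
ticket_id=11: ✓ → 33
ticket_id=12: ✓ → 88
ticket_id=13: ✓ → 10
ticket_id=14: ✓ → 4
ticket_id=15: ✓ → 32
ticket_id=16: ✓ → 57
ticket_id=17: ✓ → 59
ticket_id=18: ✓ → 64
reopens_sum = 61 + 30 + 33 + 88 + 10 + 4 + 32 + 57 + 59 + 64 = 438

438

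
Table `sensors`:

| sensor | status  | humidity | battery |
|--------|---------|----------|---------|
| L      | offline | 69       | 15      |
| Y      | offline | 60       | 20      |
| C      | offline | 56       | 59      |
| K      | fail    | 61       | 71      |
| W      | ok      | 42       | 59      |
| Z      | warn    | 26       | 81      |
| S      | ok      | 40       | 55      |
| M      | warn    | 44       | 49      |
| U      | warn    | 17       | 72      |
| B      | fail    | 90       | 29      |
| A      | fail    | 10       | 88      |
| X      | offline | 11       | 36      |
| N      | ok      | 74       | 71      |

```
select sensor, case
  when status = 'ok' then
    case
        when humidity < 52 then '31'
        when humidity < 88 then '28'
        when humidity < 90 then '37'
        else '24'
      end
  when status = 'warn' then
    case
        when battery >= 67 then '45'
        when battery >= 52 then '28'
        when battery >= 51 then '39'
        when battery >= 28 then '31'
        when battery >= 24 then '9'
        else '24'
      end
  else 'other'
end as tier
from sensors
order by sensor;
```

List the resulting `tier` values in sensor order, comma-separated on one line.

sensor=A: status='fail' → outer ELSE → other
sensor=B: status='fail' → outer ELSE → other
sensor=C: status='offline' → outer ELSE → other
sensor=K: status='fail' → outer ELSE → other
sensor=L: status='offline' → outer ELSE → other
sensor=M: status='warn' → inner[battery >= 28] → 31
sensor=N: status='ok' → inner[humidity < 88] → 28
sensor=S: status='ok' → inner[humidity < 52] → 31
sensor=U: status='warn' → inner[battery >= 67] → 45
sensor=W: status='ok' → inner[humidity < 52] → 31
sensor=X: status='offline' → outer ELSE → other
sensor=Y: status='offline' → outer ELSE → other
sensor=Z: status='warn' → inner[battery >= 67] → 45

other, other, other, other, other, 31, 28, 31, 45, 31, other, other, 45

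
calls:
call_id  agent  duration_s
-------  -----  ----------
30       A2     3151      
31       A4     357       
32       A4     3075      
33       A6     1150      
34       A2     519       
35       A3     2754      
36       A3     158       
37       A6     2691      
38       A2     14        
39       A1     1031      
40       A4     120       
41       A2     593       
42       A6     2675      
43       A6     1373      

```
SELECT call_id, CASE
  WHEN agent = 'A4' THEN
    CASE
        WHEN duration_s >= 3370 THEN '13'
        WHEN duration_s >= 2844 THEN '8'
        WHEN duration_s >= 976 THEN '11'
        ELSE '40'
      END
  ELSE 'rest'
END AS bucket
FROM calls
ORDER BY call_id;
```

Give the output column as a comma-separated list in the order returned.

call_id=30: agent='A2' → outer ELSE → rest
call_id=31: agent='A4' → inner[ELSE] → 40
call_id=32: agent='A4' → inner[duration_s >= 2844] → 8
call_id=33: agent='A6' → outer ELSE → rest
call_id=34: agent='A2' → outer ELSE → rest
call_id=35: agent='A3' → outer ELSE → rest
call_id=36: agent='A3' → outer ELSE → rest
call_id=37: agent='A6' → outer ELSE → rest
call_id=38: agent='A2' → outer ELSE → rest
call_id=39: agent='A1' → outer ELSE → rest
call_id=40: agent='A4' → inner[ELSE] → 40
call_id=41: agent='A2' → outer ELSE → rest
call_id=42: agent='A6' → outer ELSE → rest
call_id=43: agent='A6' → outer ELSE → rest

rest, 40, 8, rest, rest, rest, rest, rest, rest, rest, 40, rest, rest, rest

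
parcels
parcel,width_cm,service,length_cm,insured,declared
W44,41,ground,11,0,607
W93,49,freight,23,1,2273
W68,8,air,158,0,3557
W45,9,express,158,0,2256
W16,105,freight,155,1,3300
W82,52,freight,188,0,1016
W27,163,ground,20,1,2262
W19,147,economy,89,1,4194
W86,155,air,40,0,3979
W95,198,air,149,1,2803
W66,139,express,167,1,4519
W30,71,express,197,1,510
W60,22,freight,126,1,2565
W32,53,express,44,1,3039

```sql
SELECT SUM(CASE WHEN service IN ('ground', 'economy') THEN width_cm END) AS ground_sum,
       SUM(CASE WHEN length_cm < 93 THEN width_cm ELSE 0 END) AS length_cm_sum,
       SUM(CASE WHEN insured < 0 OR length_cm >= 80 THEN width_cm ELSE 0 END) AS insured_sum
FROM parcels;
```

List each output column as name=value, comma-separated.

[ground_sum: service IN ('ground', 'economy')]
parcel=W44: ✓ → 41
parcel=W93: ✗
parcel=W68: ✗
parcel=W45: ✗
parcel=W16: ✗
parcel=W82: ✗
parcel=W27: ✓ → 163
parcel=W19: ✓ → 147
parcel=W86: ✗
parcel=W95: ✗
parcel=W66: ✗
parcel=W30: ✗
parcel=W60: ✗
parcel=W32: ✗
ground_sum = 41 + 163 + 147 = 351
—
[length_cm_sum: length_cm < 93]
parcel=W44: ✓ → 41
parcel=W93: ✓ → 49
parcel=W68: ✗
parcel=W45: ✗
parcel=W16: ✗
parcel=W82: ✗
parcel=W27: ✓ → 163
parcel=W19: ✓ → 147
parcel=W86: ✓ → 155
parcel=W95: ✗
parcel=W66: ✗
parcel=W30: ✗
parcel=W60: ✗
parcel=W32: ✓ → 53
length_cm_sum = 41 + 49 + 163 + 147 + 155 + 53 = 608
—
[insured_sum: insured < 0 OR length_cm >= 80]
parcel=W44: ✗
parcel=W93: ✗
parcel=W68: ✓ → 8
parcel=W45: ✓ → 9
parcel=W16: ✓ → 105
parcel=W82: ✓ → 52
parcel=W27: ✗
parcel=W19: ✓ → 147
parcel=W86: ✗
parcel=W95: ✓ → 198
parcel=W66: ✓ → 139
parcel=W30: ✓ → 71
parcel=W60: ✓ → 22
parcel=W32: ✗
insured_sum = 8 + 9 + 105 + 52 + 147 + 198 + 139 + 71 + 22 = 751

ground_sum=351, length_cm_sum=608, insured_sum=751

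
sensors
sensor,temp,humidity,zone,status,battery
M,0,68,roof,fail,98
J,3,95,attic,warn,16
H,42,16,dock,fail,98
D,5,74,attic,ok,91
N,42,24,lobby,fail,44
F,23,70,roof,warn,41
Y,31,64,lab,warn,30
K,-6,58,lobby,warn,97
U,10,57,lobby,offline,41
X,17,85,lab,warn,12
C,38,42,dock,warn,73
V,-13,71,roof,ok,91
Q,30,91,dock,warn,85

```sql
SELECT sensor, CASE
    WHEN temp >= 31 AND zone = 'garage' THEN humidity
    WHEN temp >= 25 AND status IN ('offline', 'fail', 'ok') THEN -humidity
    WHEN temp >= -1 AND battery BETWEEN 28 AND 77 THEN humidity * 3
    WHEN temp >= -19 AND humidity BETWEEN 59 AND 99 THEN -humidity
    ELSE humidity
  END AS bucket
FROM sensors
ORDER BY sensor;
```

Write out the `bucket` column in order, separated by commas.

sensor=C: temp >= -1 AND battery BETWEEN 28 AND 77 → 126
sensor=D: temp >= -19 AND humidity BETWEEN 59 AND 99 → -74
sensor=F: temp >= -1 AND battery BETWEEN 28 AND 77 → 210
sensor=H: temp >= 25 AND status IN ('offline', 'fail', 'ok') → -16
sensor=J: temp >= -19 AND humidity BETWEEN 59 AND 99 → -95
sensor=K: ELSE → 58
sensor=M: temp >= -19 AND humidity BETWEEN 59 AND 99 → -68
sensor=N: temp >= 25 AND status IN ('offline', 'fail', 'ok') → -24
sensor=Q: temp >= -19 AND humidity BETWEEN 59 AND 99 → -91
sensor=U: temp >= -1 AND battery BETWEEN 28 AND 77 → 171
sensor=V: temp >= -19 AND humidity BETWEEN 59 AND 99 → -71
sensor=X: temp >= -19 AND humidity BETWEEN 59 AND 99 → -85
sensor=Y: temp >= -1 AND battery BETWEEN 28 AND 77 → 192

126, -74, 210, -16, -95, 58, -68, -24, -91, 171, -71, -85, 192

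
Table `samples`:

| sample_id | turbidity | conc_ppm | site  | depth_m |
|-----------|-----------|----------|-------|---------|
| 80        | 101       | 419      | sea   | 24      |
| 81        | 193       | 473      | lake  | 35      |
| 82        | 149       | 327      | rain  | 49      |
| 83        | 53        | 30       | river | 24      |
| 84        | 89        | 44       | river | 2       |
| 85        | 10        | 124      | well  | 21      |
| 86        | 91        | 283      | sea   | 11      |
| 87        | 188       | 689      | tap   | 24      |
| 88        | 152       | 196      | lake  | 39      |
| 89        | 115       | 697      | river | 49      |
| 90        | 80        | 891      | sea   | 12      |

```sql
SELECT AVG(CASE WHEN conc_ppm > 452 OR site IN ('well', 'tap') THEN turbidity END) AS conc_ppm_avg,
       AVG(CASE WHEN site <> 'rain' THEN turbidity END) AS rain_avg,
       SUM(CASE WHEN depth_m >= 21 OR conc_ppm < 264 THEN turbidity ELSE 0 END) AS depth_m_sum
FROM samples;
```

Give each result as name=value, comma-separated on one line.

[conc_ppm_avg: conc_ppm > 452 OR site IN ('well', 'tap')]
sample_id=80: ✗
sample_id=81: ✓ → 193
sample_id=82: ✗
sample_id=83: ✗
sample_id=84: ✗
sample_id=85: ✓ → 10
sample_id=86: ✗
sample_id=87: ✓ → 188
sample_id=88: ✗
sample_id=89: ✓ → 115
sample_id=90: ✓ → 80
conc_ppm_avg = (193 + 10 + 188 + 115 + 80) / 5 = 117.2
—
[rain_avg: site <> 'rain']
sample_id=80: ✓ → 101
sample_id=81: ✓ → 193
sample_id=82: ✗
sample_id=83: ✓ → 53
sample_id=84: ✓ → 89
sample_id=85: ✓ → 10
sample_id=86: ✓ → 91
sample_id=87: ✓ → 188
sample_id=88: ✓ → 152
sample_id=89: ✓ → 115
sample_id=90: ✓ → 80
rain_avg = (101 + 193 + 53 + 89 + 10 + 91 + 188 + 152 + 115 + 80) / 10 = 107.2
—
[depth_m_sum: depth_m >= 21 OR conc_ppm < 264]
sample_id=80: ✓ → 101
sample_id=81: ✓ → 193
sample_id=82: ✓ → 149
sample_id=83: ✓ → 53
sample_id=84: ✓ → 89
sample_id=85: ✓ → 10
sample_id=86: ✗
sample_id=87: ✓ → 188
sample_id=88: ✓ → 152
sample_id=89: ✓ → 115
sample_id=90: ✗
depth_m_sum = 101 + 193 + 149 + 53 + 89 + 10 + 188 + 152 + 115 = 1050

conc_ppm_avg=117.2, rain_avg=107.2, depth_m_sum=1050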